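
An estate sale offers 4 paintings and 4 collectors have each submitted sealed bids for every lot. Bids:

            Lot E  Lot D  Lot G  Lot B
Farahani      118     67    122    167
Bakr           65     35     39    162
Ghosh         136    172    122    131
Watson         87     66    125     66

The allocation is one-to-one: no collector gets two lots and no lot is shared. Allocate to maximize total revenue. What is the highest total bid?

Optimal: Farahani→Lot E ($118), Bakr→Lot B ($162), Ghosh→Lot D ($172), Watson→Lot G ($125) — total 118+162+172+125 = $577.
Max-entry greedy (repeatedly take the single best remaining cell) gives $529, worse by 48.
Next-best assignment: Farahani→Lot G, Bakr→Lot B, Ghosh→Lot D, Watson→Lot E = $543.
Every other assignment is strictly worse.

Maximum total: $577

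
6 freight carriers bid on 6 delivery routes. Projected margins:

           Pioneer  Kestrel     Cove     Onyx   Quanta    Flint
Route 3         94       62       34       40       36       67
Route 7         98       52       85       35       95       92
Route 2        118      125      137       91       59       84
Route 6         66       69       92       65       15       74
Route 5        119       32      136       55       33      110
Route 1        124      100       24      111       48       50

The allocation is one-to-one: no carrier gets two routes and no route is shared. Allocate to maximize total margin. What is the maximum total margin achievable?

Max total: $635k

Optimal: Pioneer→Route 3 ($94k), Kestrel→Route 2 ($125k), Cove→Route 5 ($136k), Onyx→Route 1 ($111k), Quanta→Route 7 ($95k), Flint→Route 6 ($74k) — total 94+125+136+111+95+74 = $635k.
Row-greedy (each carrier in turn takes its best remaining route) gives $612k, worse by 23.
Swapping Quanta↔Onyx (Quanta→Route 1 $48k, Onyx→Route 7 $35k) loses 123.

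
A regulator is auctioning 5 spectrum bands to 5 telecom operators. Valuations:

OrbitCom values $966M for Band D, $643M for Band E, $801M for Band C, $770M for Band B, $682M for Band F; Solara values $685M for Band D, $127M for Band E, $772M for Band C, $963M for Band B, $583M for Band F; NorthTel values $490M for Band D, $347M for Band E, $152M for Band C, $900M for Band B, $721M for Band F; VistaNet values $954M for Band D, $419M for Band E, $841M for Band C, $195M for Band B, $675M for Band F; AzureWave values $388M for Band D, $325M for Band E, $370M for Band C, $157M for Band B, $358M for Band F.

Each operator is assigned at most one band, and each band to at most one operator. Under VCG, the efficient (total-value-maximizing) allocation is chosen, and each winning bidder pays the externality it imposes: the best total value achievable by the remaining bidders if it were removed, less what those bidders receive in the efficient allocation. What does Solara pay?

Solara pays $212M.

Efficient allocation: OrbitCom→Band D ($966M), Solara→Band B ($963M), NorthTel→Band F ($721M), VistaNet→Band C ($841M), AzureWave→Band E ($325M); total welfare W = $3816M.
Solara receives Band B at value $963M, so the others get W − 963 = $2853M.
Without Solara: best allocation of the remaining 4 bidders over all 5 bands is OrbitCom→Band D ($966M), NorthTel→Band B ($900M), VistaNet→Band C ($841M), AzureWave→Band F ($358M), total $3065M.
VCG payment = (others' best without Solara) − (others' welfare with Solara) = 3065 − 2853 = $212M.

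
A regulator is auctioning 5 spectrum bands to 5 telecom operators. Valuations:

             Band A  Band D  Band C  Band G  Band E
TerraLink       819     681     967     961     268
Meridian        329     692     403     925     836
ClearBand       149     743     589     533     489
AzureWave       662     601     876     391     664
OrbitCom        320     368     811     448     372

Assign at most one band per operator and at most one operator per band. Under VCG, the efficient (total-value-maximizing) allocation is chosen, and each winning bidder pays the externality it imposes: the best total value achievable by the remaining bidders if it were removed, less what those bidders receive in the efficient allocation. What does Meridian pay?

Meridian pays $2M.

Efficient allocation: TerraLink→Band G ($961M), Meridian→Band E ($836M), ClearBand→Band D ($743M), AzureWave→Band A ($662M), OrbitCom→Band C ($811M); total welfare W = $4013M.
Meridian receives Band E at value $836M, so the others get W − 836 = $3177M.
Without Meridian: best allocation of the remaining 4 bidders over all 5 bands is TerraLink→Band G ($961M), ClearBand→Band D ($743M), AzureWave→Band E ($664M), OrbitCom→Band C ($811M), total $3179M.
VCG payment = (others' best without Meridian) − (others' welfare with Meridian) = 3179 − 3177 = $2M.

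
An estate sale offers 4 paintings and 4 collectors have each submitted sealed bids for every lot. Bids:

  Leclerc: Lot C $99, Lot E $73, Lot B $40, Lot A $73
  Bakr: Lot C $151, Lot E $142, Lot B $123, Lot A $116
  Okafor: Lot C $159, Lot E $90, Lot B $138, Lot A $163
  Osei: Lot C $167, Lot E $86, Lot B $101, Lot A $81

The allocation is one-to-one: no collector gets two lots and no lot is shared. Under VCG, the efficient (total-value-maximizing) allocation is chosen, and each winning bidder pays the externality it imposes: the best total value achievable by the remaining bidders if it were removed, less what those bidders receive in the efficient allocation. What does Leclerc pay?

Efficient allocation: Leclerc→Lot E ($73), Bakr→Lot B ($123), Okafor→Lot A ($163), Osei→Lot C ($167); total welfare W = $526.
Leclerc receives Lot E at value $73, so the others get W − 73 = $453.
Without Leclerc: best allocation of the remaining 3 bidders over all 4 lots is Bakr→Lot E ($142), Okafor→Lot A ($163), Osei→Lot C ($167), total $472.
VCG payment = (others' best without Leclerc) − (others' welfare with Leclerc) = 472 − 453 = $19.

Leclerc pays $19.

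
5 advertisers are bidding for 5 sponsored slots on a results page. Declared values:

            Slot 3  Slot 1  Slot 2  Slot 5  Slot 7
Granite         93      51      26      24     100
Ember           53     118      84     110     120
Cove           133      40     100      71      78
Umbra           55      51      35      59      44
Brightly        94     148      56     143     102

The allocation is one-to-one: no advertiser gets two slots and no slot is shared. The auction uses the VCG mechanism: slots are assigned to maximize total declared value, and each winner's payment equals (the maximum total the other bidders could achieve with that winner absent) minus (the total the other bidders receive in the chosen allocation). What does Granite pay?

Granite pays $31.

Efficient allocation: Granite→Slot 7 ($100), Ember→Slot 1 ($118), Cove→Slot 3 ($133), Umbra→Slot 2 ($35), Brightly→Slot 5 ($143); total welfare W = $529.
Granite receives Slot 7 at value $100, so the others get W − 100 = $429.
Without Granite: best allocation of the remaining 4 bidders over all 5 slots is Ember→Slot 7 ($120), Cove→Slot 3 ($133), Umbra→Slot 5 ($59), Brightly→Slot 1 ($148), total $460.
VCG payment = (others' best without Granite) − (others' welfare with Granite) = 460 − 429 = $31.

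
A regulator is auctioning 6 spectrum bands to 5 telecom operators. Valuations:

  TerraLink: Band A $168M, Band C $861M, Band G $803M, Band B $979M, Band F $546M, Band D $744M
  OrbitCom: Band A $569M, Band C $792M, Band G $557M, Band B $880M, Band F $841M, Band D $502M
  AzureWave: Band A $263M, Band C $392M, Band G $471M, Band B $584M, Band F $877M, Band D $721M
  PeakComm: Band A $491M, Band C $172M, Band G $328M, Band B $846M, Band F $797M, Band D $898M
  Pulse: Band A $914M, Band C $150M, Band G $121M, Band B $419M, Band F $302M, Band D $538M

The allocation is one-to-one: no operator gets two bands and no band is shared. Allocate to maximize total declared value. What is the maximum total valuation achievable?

Treat this as an assignment problem: match each operator to one band.
Optimal: TerraLink→Band B ($979M), OrbitCom→Band C ($792M), AzureWave→Band F ($877M), PeakComm→Band D ($898M), Pulse→Band A ($914M) — total 979+792+877+898+914 = $4460M.

Max total: $4460M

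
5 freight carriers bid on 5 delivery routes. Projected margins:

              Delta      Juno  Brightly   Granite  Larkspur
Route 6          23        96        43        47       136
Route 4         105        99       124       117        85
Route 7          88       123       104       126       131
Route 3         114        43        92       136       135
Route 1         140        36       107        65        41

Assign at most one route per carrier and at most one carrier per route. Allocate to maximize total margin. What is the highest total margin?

Maximum total: $659k

Optimal: Delta→Route 1 ($140k), Juno→Route 7 ($123k), Brightly→Route 4 ($124k), Granite→Route 3 ($136k), Larkspur→Route 6 ($136k) — total 140+123+124+136+136 = $659k.
Column-greedy (each route in turn goes to its best remaining carrier) gives $536k, worse by 123.
Next-best assignment: Delta→Route 1, Juno→Route 6, Brightly→Route 4, Granite→Route 3, Larkspur→Route 7 = $627k.
Checked against all permutations: $659k is optimal.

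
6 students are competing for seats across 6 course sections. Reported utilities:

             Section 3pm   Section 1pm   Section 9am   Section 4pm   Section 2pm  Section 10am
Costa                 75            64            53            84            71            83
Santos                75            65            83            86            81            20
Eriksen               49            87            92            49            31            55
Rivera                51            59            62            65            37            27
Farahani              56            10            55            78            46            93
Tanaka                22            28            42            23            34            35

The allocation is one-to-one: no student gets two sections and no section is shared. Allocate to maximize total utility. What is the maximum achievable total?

Optimal: Costa→Section 3pm (75 points), Santos→Section 2pm (81 points), Eriksen→Section 1pm (87 points), Rivera→Section 4pm (65 points), Farahani→Section 10am (93 points), Tanaka→Section 9am (42 points) — total 75+81+87+65+93+42 = 443 points.
Max-entry greedy (repeatedly take the single best remaining cell) gives 439 points, worse by 4.
No other one-to-one assignment exceeds 443 points.

Maximum total: 443 points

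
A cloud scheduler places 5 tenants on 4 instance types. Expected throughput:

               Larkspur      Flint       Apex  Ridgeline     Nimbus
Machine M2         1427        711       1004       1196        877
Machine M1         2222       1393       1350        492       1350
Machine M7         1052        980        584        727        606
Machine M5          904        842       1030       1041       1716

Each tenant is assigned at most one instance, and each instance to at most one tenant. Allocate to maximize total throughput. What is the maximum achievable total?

Max total: 6114 ops/s

Optimal: Ridgeline→Machine M2 (1196 ops/s), Larkspur→Machine M1 (2222 ops/s), Flint→Machine M7 (980 ops/s), Nimbus→Machine M5 (1716 ops/s) — total 1196+2222+980+1716 = 6114 ops/s.
Row-greedy (each tenant in turn takes its best remaining instance) gives 5428 ops/s, worse by 686.
Next-best assignment: Apex→Machine M2, Larkspur→Machine M1, Flint→Machine M7, Nimbus→Machine M5 = 5922 ops/s.
Swapping Ridgeline↔Larkspur (Ridgeline→Machine M1 492 ops/s, Larkspur→Machine M2 1427 ops/s) loses 1499.
Checked against all permutations: 6114 ops/s is optimal.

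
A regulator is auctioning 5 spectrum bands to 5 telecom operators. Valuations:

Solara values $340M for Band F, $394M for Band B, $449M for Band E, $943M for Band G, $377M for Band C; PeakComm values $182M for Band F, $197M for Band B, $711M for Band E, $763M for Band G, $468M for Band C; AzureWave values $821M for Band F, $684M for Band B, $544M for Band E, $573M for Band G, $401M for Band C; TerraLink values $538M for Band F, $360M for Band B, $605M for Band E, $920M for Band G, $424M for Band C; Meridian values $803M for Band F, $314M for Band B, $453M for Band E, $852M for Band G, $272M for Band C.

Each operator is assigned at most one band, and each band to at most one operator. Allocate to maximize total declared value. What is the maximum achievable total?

This is the linear assignment problem.
Optimal: Solara→Band G ($943M), PeakComm→Band E ($711M), AzureWave→Band B ($684M), TerraLink→Band C ($424M), Meridian→Band F ($803M) — total 943+711+684+424+803 = $3565M.
Row-greedy (each operator in turn takes its best remaining band) gives $3213M, worse by 352.
Next-best assignment: Solara→Band G, PeakComm→Band C, AzureWave→Band B, TerraLink→Band E, Meridian→Band F = $3503M.
Swapping TerraLink↔Solara (TerraLink→Band G $920M, Solara→Band C $377M) loses 70.

Max total: $3565M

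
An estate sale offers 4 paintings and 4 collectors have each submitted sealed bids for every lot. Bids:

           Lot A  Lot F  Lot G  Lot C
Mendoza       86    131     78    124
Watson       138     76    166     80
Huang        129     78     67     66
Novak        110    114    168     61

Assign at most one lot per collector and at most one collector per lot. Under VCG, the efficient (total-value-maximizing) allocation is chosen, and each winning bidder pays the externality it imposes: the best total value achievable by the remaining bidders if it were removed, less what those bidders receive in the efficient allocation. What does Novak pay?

Efficient allocation: Mendoza→Lot C ($124), Watson→Lot G ($166), Huang→Lot A ($129), Novak→Lot F ($114); total welfare W = $533.
Novak receives Lot F at value $114, so the others get W − 114 = $419.
Without Novak: best allocation of the remaining 3 bidders over all 4 lots is Mendoza→Lot F ($131), Watson→Lot G ($166), Huang→Lot A ($129), total $426.
VCG payment = (others' best without Novak) − (others' welfare with Novak) = 426 − 419 = $7.

Novak pays $7.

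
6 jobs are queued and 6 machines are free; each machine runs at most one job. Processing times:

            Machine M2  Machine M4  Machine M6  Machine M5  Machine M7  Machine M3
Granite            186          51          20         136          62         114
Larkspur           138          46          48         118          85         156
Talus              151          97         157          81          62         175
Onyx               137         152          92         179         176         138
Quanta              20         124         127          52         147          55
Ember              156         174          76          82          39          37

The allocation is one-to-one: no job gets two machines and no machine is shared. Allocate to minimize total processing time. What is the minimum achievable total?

Min total: 338 min

Optimal: Granite→Machine M7 (62 min), Larkspur→Machine M4 (46 min), Talus→Machine M5 (81 min), Onyx→Machine M6 (92 min), Quanta→Machine M2 (20 min), Ember→Machine M3 (37 min) — total 62+46+81+92+20+37 = 338 min.
Next-best assignment: Granite→Machine M6, Larkspur→Machine M4, Talus→Machine M5, Onyx→Machine M3, Quanta→Machine M2, Ember→Machine M7 = 344 min.
Checked against all permutations: 338 min is optimal.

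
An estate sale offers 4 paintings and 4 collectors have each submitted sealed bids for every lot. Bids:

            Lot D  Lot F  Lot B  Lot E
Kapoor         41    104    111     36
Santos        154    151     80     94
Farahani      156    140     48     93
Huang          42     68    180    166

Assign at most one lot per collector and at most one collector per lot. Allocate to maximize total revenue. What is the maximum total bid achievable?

Optimal: Kapoor→Lot B ($111), Santos→Lot F ($151), Farahani→Lot D ($156), Huang→Lot E ($166) — total 111+151+156+166 = $584.
Max-entry greedy (repeatedly take the single best remaining cell) gives $523, worse by 61.
No other one-to-one assignment exceeds $584.

Max total: $584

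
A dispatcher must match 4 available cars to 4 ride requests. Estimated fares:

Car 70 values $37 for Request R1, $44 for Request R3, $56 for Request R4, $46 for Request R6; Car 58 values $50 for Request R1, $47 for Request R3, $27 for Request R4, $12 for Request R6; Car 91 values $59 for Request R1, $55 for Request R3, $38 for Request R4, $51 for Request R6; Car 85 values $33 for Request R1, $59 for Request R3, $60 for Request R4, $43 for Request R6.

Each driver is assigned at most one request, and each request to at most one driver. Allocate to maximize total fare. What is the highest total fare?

Maximum total: $216

This is a one-to-one assignment (maximum-weight bipartite matching).
Optimal: Car 70→Request R4 ($56), Car 58→Request R1 ($50), Car 91→Request R6 ($51), Car 85→Request R3 ($59) — total 56+50+51+59 = $216.
Max-entry greedy (repeatedly take the single best remaining cell) gives $212, worse by 4.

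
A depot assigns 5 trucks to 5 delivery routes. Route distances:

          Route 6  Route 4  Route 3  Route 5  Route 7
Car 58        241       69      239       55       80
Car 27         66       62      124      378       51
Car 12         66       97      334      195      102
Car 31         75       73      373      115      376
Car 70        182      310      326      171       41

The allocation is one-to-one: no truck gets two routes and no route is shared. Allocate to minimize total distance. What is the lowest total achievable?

This is a one-to-one assignment (minimum-cost bipartite matching).
Optimal: Car 58→Route 5 (55 km), Car 27→Route 3 (124 km), Car 12→Route 6 (66 km), Car 31→Route 4 (73 km), Car 70→Route 7 (41 km) — total 55+124+66+73+41 = 359 km.
Min-entry greedy (repeatedly take the single cheapest remaining cell) gives 597 km, worse by 238.
Every other assignment is strictly worse.

Min total: 359 km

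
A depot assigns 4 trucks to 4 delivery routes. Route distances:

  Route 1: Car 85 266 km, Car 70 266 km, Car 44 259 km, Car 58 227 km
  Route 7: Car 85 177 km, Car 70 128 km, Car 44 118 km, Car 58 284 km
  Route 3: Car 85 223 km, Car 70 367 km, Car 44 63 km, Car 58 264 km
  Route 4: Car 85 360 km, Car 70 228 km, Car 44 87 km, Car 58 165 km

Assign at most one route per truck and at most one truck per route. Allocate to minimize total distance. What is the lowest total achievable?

Optimal: Car 85→Route 1 (266 km), Car 70→Route 7 (128 km), Car 44→Route 3 (63 km), Car 58→Route 4 (165 km) — total 266+128+63+165 = 622 km.
Row-greedy (each truck in turn takes its cheapest remaining route) gives 695 km, worse by 73.

Minimum total: 622 km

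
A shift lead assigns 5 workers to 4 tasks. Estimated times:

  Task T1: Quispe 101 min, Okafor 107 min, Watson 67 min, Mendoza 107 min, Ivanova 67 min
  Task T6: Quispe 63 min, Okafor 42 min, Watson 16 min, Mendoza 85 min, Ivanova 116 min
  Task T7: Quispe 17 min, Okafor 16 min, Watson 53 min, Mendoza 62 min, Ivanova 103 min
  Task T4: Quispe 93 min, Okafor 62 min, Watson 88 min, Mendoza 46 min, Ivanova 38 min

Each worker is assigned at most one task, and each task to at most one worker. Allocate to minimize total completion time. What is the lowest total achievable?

Minimum total: 145 min

Optimal: Ivanova→Task T1 (67 min), Watson→Task T6 (16 min), Okafor→Task T7 (16 min), Mendoza→Task T4 (46 min) — total 67+16+16+46 = 145 min.
Column-greedy (each task in turn goes to its cheapest remaining worker) gives 164 min, worse by 19.
Checked against all permutations: 145 min is optimal.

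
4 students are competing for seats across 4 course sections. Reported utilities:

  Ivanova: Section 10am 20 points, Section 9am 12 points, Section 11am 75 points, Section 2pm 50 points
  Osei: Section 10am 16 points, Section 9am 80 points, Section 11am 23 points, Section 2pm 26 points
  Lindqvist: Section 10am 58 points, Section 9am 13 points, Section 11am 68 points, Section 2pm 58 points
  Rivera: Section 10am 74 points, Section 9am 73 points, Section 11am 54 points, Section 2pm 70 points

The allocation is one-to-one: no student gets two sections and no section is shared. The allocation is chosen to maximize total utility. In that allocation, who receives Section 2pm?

Lindqvist receives Section 2pm.

Optimal: Ivanova→Section 11am (75 points), Osei→Section 9am (80 points), Lindqvist→Section 2pm (58 points), Rivera→Section 10am (74 points) — total 75+80+58+74 = 287 points.
Row-greedy (each student in turn takes its best remaining section) gives 283 points, worse by 4.
Lindqvist's own top section is Section 11am (68 points), but forcing Lindqvist→Section 11am and reassigning the rest optimally gives only 272 points — worse by 15.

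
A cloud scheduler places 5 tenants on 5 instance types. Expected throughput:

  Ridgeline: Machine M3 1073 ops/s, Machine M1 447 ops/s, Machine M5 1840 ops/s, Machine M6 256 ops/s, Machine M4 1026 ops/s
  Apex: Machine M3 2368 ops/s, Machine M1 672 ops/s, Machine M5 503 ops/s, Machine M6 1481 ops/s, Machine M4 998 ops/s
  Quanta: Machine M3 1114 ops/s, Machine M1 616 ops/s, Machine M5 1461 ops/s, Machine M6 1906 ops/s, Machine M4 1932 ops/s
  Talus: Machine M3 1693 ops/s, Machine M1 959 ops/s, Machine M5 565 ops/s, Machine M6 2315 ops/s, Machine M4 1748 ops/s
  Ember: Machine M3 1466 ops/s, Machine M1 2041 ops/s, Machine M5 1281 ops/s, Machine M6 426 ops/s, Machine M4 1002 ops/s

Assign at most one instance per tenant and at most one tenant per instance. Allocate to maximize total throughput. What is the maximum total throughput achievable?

Maximum total: 10496 ops/s

Optimal: Ridgeline→Machine M5 (1840 ops/s), Apex→Machine M3 (2368 ops/s), Quanta→Machine M4 (1932 ops/s), Talus→Machine M6 (2315 ops/s), Ember→Machine M1 (2041 ops/s) — total 1840+2368+1932+2315+2041 = 10496 ops/s.
Next-best assignment: Ridgeline→Machine M5, Apex→Machine M3, Quanta→Machine M6, Talus→Machine M4, Ember→Machine M1 = 9903 ops/s.
No other one-to-one assignment exceeds 10496 ops/s.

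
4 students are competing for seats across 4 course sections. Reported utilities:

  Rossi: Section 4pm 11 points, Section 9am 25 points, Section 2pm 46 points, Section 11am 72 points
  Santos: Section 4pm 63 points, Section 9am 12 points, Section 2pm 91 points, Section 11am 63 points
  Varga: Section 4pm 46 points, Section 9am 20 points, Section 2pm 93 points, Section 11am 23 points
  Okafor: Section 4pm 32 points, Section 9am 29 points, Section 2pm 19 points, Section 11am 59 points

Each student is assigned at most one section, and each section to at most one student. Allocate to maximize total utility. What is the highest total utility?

Max total: 257 points

Treat this as an assignment problem: match each student to one section.
Optimal: Rossi→Section 11am (72 points), Santos→Section 4pm (63 points), Varga→Section 2pm (93 points), Okafor→Section 9am (29 points) — total 72+63+93+29 = 257 points.
Row-greedy (each student in turn takes its best remaining section) gives 238 points, worse by 19.
Next-best assignment: Rossi→Section 9am, Santos→Section 4pm, Varga→Section 2pm, Okafor→Section 11am = 240 points.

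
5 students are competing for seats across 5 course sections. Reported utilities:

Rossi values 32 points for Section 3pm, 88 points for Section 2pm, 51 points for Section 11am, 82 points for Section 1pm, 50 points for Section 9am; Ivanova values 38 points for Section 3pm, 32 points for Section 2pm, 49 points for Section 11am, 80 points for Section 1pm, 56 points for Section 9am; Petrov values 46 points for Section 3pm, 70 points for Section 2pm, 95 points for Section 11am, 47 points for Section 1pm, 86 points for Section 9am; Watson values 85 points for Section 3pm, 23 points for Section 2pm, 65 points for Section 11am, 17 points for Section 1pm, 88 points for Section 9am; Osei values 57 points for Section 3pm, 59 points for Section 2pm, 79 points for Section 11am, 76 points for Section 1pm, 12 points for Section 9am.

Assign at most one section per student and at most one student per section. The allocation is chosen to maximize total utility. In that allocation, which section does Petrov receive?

Petrov receives Section 9am.

Optimal: Rossi→Section 2pm (88 points), Ivanova→Section 1pm (80 points), Petrov→Section 9am (86 points), Watson→Section 3pm (85 points), Osei→Section 11am (79 points) — total 88+80+86+85+79 = 418 points.
Max-entry greedy (repeatedly take the single best remaining cell) gives 408 points, worse by 10.
Petrov's own top section is Section 11am (95 points), but forcing Petrov→Section 11am and reassigning the rest optimally gives only 408 points — worse by 10.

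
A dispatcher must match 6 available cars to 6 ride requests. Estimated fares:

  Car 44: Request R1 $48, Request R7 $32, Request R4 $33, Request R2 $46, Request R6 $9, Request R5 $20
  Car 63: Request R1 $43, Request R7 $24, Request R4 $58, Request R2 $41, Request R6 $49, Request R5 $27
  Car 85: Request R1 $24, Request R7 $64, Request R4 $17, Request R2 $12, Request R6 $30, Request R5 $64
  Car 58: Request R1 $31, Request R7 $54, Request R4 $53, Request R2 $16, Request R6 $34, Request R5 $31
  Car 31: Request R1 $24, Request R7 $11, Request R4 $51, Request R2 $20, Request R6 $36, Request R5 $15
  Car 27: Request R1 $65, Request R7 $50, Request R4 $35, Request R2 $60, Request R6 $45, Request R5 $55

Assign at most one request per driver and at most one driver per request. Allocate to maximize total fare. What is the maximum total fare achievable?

Optimal: Car 44→Request R2 ($46), Car 63→Request R6 ($49), Car 85→Request R5 ($64), Car 58→Request R7 ($54), Car 31→Request R4 ($51), Car 27→Request R1 ($65) — total 46+49+64+54+51+65 = $329.
Next-best assignment: Car 44→Request R1, Car 63→Request R6, Car 85→Request R5, Car 58→Request R7, Car 31→Request R4, Car 27→Request R2 = $326.
Swapping Car 58↔Car 63 (Car 58→Request R6 $34, Car 63→Request R7 $24) loses 45.
Every other assignment is strictly worse.

Maximum total: $329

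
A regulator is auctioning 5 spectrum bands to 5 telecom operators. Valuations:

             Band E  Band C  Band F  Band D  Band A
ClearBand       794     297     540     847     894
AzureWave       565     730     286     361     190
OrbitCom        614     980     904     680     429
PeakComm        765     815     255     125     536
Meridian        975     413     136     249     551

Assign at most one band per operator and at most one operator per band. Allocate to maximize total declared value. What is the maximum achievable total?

Max total: $3992M

This is the linear assignment problem.
Optimal: ClearBand→Band D ($847M), AzureWave→Band C ($730M), OrbitCom→Band F ($904M), PeakComm→Band A ($536M), Meridian→Band E ($975M) — total 847+730+904+536+975 = $3992M.
Max-entry greedy (repeatedly take the single best remaining cell) gives $3465M, worse by 527.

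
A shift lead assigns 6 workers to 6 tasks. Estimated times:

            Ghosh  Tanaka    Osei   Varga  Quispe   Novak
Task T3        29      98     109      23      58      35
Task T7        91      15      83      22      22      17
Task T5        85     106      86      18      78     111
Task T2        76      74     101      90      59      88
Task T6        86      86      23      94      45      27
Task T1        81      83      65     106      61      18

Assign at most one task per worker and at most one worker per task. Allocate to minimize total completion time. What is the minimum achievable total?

Optimal: Ghosh→Task T3 (29 min), Tanaka→Task T7 (15 min), Osei→Task T6 (23 min), Varga→Task T5 (18 min), Quispe→Task T2 (59 min), Novak→Task T1 (18 min) — total 29+15+23+18+59+18 = 162 min.
Column-greedy (each task in turn goes to its cheapest remaining worker) gives 233 min, worse by 71.
Next-best assignment: Ghosh→Task T3, Tanaka→Task T2, Osei→Task T6, Varga→Task T5, Quispe→Task T7, Novak→Task T1 = 184 min.
Checked against all permutations: 162 min is optimal.

Minimum total: 162 min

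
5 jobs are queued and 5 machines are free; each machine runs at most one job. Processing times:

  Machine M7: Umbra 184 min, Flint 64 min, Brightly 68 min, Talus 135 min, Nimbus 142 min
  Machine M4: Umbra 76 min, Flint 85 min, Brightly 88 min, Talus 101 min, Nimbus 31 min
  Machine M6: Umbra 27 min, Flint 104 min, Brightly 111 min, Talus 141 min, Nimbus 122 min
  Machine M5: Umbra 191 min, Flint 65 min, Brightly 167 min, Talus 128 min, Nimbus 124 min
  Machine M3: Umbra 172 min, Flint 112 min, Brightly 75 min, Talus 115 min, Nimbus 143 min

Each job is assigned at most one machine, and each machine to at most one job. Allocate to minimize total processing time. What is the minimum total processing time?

This is the linear assignment problem.
Optimal: Umbra→Machine M6 (27 min), Flint→Machine M5 (65 min), Brightly→Machine M7 (68 min), Talus→Machine M3 (115 min), Nimbus→Machine M4 (31 min) — total 27+65+68+115+31 = 306 min.
No other one-to-one assignment undercuts 306 min.

Min total: 306 min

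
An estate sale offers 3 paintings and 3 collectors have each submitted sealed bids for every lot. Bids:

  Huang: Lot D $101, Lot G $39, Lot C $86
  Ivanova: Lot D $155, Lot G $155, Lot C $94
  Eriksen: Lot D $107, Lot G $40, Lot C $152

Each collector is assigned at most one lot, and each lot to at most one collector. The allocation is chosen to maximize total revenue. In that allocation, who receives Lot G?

Optimal: Huang→Lot D ($101), Ivanova→Lot G ($155), Eriksen→Lot C ($152) — total 101+155+152 = $408.
Max-entry greedy (repeatedly take the single best remaining cell) gives $346, worse by 62.
Next-best assignment: Huang→Lot C, Ivanova→Lot G, Eriksen→Lot D = $348.
No other one-to-one assignment exceeds $408.
Ivanova's own top lot is Lot D ($155), but forcing Ivanova→Lot D and reassigning the rest optimally gives only $346 — worse by 62.

Ivanova receives Lot G.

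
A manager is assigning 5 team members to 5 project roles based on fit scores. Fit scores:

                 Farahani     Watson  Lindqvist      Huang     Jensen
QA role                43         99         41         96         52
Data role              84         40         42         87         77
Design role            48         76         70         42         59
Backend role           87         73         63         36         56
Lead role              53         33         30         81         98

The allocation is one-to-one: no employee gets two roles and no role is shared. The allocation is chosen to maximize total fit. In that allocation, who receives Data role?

This is the linear assignment problem.
Optimal: Farahani→Backend role (87 pts), Watson→QA role (99 pts), Lindqvist→Design role (70 pts), Huang→Data role (87 pts), Jensen→Lead role (98 pts) — total 87+99+70+87+98 = 441 pts.
Huang's own top role is QA role (96 pts), but forcing Huang→QA role and reassigning the rest optimally gives only 421 pts — worse by 20.

Huang receives Data role.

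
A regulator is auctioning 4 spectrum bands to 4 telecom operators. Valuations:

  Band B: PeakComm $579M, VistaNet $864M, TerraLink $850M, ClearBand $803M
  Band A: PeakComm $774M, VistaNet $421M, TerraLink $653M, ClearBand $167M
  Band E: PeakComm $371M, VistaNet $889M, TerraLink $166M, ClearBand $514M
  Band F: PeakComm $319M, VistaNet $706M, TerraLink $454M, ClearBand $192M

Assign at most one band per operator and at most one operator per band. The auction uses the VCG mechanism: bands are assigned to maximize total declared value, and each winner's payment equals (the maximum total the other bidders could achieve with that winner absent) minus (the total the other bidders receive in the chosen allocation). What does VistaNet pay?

VistaNet pays $107M.

Efficient allocation: PeakComm→Band A ($774M), VistaNet→Band E ($889M), TerraLink→Band F ($454M), ClearBand→Band B ($803M); total welfare W = $2920M.
VistaNet receives Band E at value $889M, so the others get W − 889 = $2031M.
Without VistaNet: best allocation of the remaining 3 bidders over all 4 bands is PeakComm→Band A ($774M), TerraLink→Band B ($850M), ClearBand→Band E ($514M), total $2138M.
VCG payment = (others' best without VistaNet) − (others' welfare with VistaNet) = 2138 − 2031 = $107M.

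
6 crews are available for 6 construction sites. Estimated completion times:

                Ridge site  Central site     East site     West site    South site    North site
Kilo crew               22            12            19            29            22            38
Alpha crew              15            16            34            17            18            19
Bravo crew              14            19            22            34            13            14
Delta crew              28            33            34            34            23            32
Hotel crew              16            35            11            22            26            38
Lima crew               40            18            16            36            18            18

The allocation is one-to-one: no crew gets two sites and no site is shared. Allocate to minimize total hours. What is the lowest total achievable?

Optimal: Kilo crew→Central site (12 hours), Alpha crew→West site (17 hours), Bravo crew→Ridge site (14 hours), Delta crew→South site (23 hours), Hotel crew→East site (11 hours), Lima crew→North site (18 hours) — total 12+17+14+23+11+18 = 95 hours.
Min-entry greedy (repeatedly take the single cheapest remaining cell) gives 103 hours, worse by 8.
Next-best assignment: Kilo crew→Central site, Alpha crew→West site, Bravo crew→North site, Delta crew→South site, Hotel crew→Ridge site, Lima crew→East site = 98 hours.

Minimum total: 95 hours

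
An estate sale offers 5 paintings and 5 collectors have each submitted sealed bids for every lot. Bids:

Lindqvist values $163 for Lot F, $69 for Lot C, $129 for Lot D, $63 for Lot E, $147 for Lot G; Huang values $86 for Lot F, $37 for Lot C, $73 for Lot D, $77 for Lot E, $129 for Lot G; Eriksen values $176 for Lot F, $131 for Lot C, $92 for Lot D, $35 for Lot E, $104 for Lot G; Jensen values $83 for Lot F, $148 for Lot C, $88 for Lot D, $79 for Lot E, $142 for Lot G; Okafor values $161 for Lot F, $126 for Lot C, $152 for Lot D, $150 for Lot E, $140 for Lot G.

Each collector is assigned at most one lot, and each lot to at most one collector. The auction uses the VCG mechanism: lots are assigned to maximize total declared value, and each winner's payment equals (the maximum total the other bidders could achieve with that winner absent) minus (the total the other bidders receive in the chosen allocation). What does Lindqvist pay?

Efficient allocation: Lindqvist→Lot D ($129), Huang→Lot G ($129), Eriksen→Lot F ($176), Jensen→Lot C ($148), Okafor→Lot E ($150); total welfare W = $732.
Lindqvist receives Lot D at value $129, so the others get W − 129 = $603.
Without Lindqvist: best allocation of the remaining 4 bidders over all 5 lots is Huang→Lot G ($129), Eriksen→Lot F ($176), Jensen→Lot C ($148), Okafor→Lot D ($152), total $605.
VCG payment = (others' best without Lindqvist) − (others' welfare with Lindqvist) = 605 − 603 = $2.

Lindqvist pays $2.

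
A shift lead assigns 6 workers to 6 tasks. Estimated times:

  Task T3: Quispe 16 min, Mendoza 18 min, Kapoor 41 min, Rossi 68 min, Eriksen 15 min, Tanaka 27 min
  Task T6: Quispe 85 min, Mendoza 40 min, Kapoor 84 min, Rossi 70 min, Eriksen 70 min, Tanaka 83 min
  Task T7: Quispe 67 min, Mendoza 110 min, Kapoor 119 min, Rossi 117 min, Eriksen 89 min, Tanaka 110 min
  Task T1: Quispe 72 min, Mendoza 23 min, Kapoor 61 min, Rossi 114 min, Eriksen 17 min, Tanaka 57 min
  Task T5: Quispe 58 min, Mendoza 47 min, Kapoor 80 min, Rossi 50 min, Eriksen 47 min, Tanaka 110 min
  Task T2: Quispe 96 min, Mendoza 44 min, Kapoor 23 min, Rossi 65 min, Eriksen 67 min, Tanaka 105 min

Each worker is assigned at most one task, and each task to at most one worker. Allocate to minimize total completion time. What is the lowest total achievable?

Optimal: Quispe→Task T7 (67 min), Mendoza→Task T6 (40 min), Kapoor→Task T2 (23 min), Rossi→Task T5 (50 min), Eriksen→Task T1 (17 min), Tanaka→Task T3 (27 min) — total 67+40+23+50+17+27 = 224 min.
Column-greedy (each task in turn goes to its cheapest remaining worker) gives 252 min, worse by 28.
Next-best assignment: Quispe→Task T7, Mendoza→Task T5, Kapoor→Task T2, Rossi→Task T6, Eriksen→Task T1, Tanaka→Task T3 = 251 min.
Every other assignment is strictly worse.

Minimum total: 224 min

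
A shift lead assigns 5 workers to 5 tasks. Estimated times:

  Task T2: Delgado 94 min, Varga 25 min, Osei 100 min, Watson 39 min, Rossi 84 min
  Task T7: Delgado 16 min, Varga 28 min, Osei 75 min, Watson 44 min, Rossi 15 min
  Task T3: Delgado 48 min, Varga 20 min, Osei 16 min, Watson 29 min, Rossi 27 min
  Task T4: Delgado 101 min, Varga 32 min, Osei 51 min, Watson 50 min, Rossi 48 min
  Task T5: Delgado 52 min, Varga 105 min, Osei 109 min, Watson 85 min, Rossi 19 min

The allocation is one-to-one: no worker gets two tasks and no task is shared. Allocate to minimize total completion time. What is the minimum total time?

This is a one-to-one assignment (minimum-cost bipartite matching).
Optimal: Delgado→Task T7 (16 min), Varga→Task T4 (32 min), Osei→Task T3 (16 min), Watson→Task T2 (39 min), Rossi→Task T5 (19 min) — total 16+32+16+39+19 = 122 min.
Row-greedy (each worker in turn takes its cheapest remaining task) gives 145 min, worse by 23.
No other one-to-one assignment undercuts 122 min.

Min total: 122 min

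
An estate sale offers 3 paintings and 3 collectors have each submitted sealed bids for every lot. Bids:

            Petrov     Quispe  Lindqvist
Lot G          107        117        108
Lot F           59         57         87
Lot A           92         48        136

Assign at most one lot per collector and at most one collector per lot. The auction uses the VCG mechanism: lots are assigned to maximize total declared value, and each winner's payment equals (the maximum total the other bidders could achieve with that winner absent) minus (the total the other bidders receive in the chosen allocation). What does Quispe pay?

Quispe pays $48.

Efficient allocation: Petrov→Lot F ($59), Quispe→Lot G ($117), Lindqvist→Lot A ($136); total welfare W = $312.
Quispe receives Lot G at value $117, so the others get W − 117 = $195.
Without Quispe: best allocation of the remaining 2 bidders over all 3 lots is Petrov→Lot G ($107), Lindqvist→Lot A ($136), total $243.
VCG payment = (others' best without Quispe) − (others' welfare with Quispe) = 243 − 195 = $48.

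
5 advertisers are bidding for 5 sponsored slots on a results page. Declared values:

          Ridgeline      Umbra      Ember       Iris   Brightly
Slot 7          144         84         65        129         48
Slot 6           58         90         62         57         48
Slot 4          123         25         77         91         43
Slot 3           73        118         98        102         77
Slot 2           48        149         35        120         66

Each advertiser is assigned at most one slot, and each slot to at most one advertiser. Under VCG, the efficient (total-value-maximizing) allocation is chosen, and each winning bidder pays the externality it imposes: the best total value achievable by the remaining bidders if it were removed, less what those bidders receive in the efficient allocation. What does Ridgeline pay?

Efficient allocation: Ridgeline→Slot 4 ($123), Umbra→Slot 2 ($149), Ember→Slot 3 ($98), Iris→Slot 7 ($129), Brightly→Slot 6 ($48); total welfare W = $547.
Ridgeline receives Slot 4 at value $123, so the others get W − 123 = $424.
Without Ridgeline: best allocation of the remaining 4 bidders over all 5 slots is Umbra→Slot 2 ($149), Ember→Slot 4 ($77), Iris→Slot 7 ($129), Brightly→Slot 3 ($77), total $432.
VCG payment = (others' best without Ridgeline) − (others' welfare with Ridgeline) = 432 − 424 = $8.

Ridgeline pays $8.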